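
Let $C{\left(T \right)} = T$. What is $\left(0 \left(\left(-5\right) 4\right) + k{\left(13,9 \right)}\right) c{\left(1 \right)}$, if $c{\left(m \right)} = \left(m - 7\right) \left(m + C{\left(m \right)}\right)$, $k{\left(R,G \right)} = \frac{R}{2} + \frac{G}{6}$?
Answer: $-96$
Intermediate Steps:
$k{\left(R,G \right)} = \frac{R}{2} + \frac{G}{6}$ ($k{\left(R,G \right)} = R \frac{1}{2} + G \frac{1}{6} = \frac{R}{2} + \frac{G}{6}$)
$c{\left(m \right)} = 2 m \left(-7 + m\right)$ ($c{\left(m \right)} = \left(m - 7\right) \left(m + m\right) = \left(-7 + m\right) 2 m = 2 m \left(-7 + m\right)$)
$\left(0 \left(\left(-5\right) 4\right) + k{\left(13,9 \right)}\right) c{\left(1 \right)} = \left(0 \left(\left(-5\right) 4\right) + \left(\frac{1}{2} \cdot 13 + \frac{1}{6} \cdot 9\right)\right) 2 \cdot 1 \left(-7 + 1\right) = \left(0 \left(-20\right) + \left(\frac{13}{2} + \frac{3}{2}\right)\right) 2 \cdot 1 \left(-6\right) = \left(0 + 8\right) \left(-12\right) = 8 \left(-12\right) = -96$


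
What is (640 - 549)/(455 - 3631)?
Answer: -91/3176 ≈ -0.028652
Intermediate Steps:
(640 - 549)/(455 - 3631) = 91/(-3176) = 91*(-1/3176) = -91/3176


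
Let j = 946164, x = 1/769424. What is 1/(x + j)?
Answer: 769424/728001289537 ≈ 1.0569e-6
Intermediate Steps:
x = 1/769424 ≈ 1.2997e-6
1/(x + j) = 1/(1/769424 + 946164) = 1/(728001289537/769424) = 769424/728001289537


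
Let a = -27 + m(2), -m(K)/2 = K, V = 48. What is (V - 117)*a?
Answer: 2139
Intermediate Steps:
m(K) = -2*K
a = -31 (a = -27 - 2*2 = -27 - 4 = -31)
(V - 117)*a = (48 - 117)*(-31) = -69*(-31) = 2139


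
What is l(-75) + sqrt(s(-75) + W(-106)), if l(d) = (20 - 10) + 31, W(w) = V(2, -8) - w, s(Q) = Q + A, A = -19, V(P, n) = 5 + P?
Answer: 41 + sqrt(19) ≈ 45.359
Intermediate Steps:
s(Q) = -19 + Q (s(Q) = Q - 19 = -19 + Q)
W(w) = 7 - w (W(w) = (5 + 2) - w = 7 - w)
l(d) = 41 (l(d) = 10 + 31 = 41)
l(-75) + sqrt(s(-75) + W(-106)) = 41 + sqrt((-19 - 75) + (7 - 1*(-106))) = 41 + sqrt(-94 + (7 + 106)) = 41 + sqrt(-94 + 113) = 41 + sqrt(19)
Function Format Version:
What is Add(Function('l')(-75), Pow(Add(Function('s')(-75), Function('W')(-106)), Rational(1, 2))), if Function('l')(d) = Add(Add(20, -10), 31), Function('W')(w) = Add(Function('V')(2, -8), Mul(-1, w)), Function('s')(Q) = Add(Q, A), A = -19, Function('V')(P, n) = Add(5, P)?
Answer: Add(41, Pow(19, Rational(1, 2))) ≈ 45.359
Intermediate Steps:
Function('s')(Q) = Add(-19, Q) (Function('s')(Q) = Add(Q, -19) = Add(-19, Q))
Function('W')(w) = Add(7, Mul(-1, w)) (Function('W')(w) = Add(Add(5, 2), Mul(-1, w)) = Add(7, Mul(-1, w)))
Function('l')(d) = 41 (Function('l')(d) = Add(10, 31) = 41)
Add(Function('l')(-75), Pow(Add(Function('s')(-75), Function('W')(-106)), Rational(1, 2))) = Add(41, Pow(Add(Add(-19, -75), Add(7, Mul(-1, -106))), Rational(1, 2))) = Add(41, Pow(Add(-94, Add(7, 106)), Rational(1, 2))) = Add(41, Pow(Add(-94, 113), Rational(1, 2))) = Add(41, Pow(19, Rational(1, 2)))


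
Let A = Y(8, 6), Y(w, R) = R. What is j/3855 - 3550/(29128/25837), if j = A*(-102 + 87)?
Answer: -11786280859/3742948 ≈ -3148.9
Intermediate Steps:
A = 6
j = -90 (j = 6*(-102 + 87) = 6*(-15) = -90)
j/3855 - 3550/(29128/25837) = -90/3855 - 3550/(29128/25837) = -90*1/3855 - 3550/(29128*(1/25837)) = -6/257 - 3550/29128/25837 = -6/257 - 3550*25837/29128 = -6/257 - 45860675/14564 = -11786280859/3742948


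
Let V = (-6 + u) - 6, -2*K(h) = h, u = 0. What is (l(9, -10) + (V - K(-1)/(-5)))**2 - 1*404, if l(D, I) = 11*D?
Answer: 718241/100 ≈ 7182.4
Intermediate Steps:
K(h) = -h/2
V = -12 (V = (-6 + 0) - 6 = -6 - 6 = -12)
(l(9, -10) + (V - K(-1)/(-5)))**2 - 1*404 = (11*9 + (-12 - (-1/2*(-1))/(-5)))**2 - 1*404 = (99 + (-12 - (-1)/(2*5)))**2 - 404 = (99 + (-12 - 1*(-1/10)))**2 - 404 = (99 + (-12 + 1/10))**2 - 404 = (99 - 119/10)**2 - 404 = (871/10)**2 - 404 = 758641/100 - 404 = 718241/100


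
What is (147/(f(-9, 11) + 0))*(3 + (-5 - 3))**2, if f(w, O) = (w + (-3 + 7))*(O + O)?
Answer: -735/22 ≈ -33.409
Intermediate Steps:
f(w, O) = 2*O*(4 + w) (f(w, O) = (w + 4)*(2*O) = (4 + w)*(2*O) = 2*O*(4 + w))
(147/(f(-9, 11) + 0))*(3 + (-5 - 3))**2 = (147/(2*11*(4 - 9) + 0))*(3 + (-5 - 3))**2 = (147/(2*11*(-5) + 0))*(3 - 8)**2 = (147/(-110 + 0))*(-5)**2 = (147/(-110))*25 = (147*(-1/110))*25 = -147/110*25 = -735/22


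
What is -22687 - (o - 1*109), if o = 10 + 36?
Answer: -22624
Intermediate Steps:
o = 46
-22687 - (o - 1*109) = -22687 - (46 - 1*109) = -22687 - (46 - 109) = -22687 - 1*(-63) = -22687 + 63 = -22624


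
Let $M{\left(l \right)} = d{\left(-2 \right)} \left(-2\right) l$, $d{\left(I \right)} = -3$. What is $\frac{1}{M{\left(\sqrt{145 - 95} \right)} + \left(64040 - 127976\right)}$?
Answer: $- \frac{888}{56775143} - \frac{5 \sqrt{2}}{681301716} \approx -1.5651 \cdot 10^{-5}$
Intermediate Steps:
$M{\left(l \right)} = 6 l$ ($M{\left(l \right)} = \left(-3\right) \left(-2\right) l = 6 l$)
$\frac{1}{M{\left(\sqrt{145 - 95} \right)} + \left(64040 - 127976\right)} = \frac{1}{6 \sqrt{145 - 95} + \left(64040 - 127976\right)} = \frac{1}{6 \sqrt{50} - 63936} = \frac{1}{6 \cdot 5 \sqrt{2} - 63936} = \frac{1}{30 \sqrt{2} - 63936} = \frac{1}{-63936 + 30 \sqrt{2}}$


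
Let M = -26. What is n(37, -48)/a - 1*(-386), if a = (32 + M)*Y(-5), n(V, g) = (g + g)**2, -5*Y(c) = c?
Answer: 1922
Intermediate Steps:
Y(c) = -c/5
n(V, g) = 4*g**2 (n(V, g) = (2*g)**2 = 4*g**2)
a = 6 (a = (32 - 26)*(-1/5*(-5)) = 6*1 = 6)
n(37, -48)/a - 1*(-386) = (4*(-48)**2)/6 - 1*(-386) = (4*2304)*(1/6) + 386 = 9216*(1/6) + 386 = 1536 + 386 = 1922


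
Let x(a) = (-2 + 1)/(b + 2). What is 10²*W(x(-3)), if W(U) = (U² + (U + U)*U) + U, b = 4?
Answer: -25/3 ≈ -8.3333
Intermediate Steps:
x(a) = -⅙ (x(a) = (-2 + 1)/(4 + 2) = -1/6 = -1*⅙ = -⅙)
W(U) = U + 3*U² (W(U) = (U² + (2*U)*U) + U = (U² + 2*U²) + U = 3*U² + U = U + 3*U²)
10²*W(x(-3)) = 10²*(-(1 + 3*(-⅙))/6) = 100*(-(1 - ½)/6) = 100*(-⅙*½) = 100*(-1/12) = -25/3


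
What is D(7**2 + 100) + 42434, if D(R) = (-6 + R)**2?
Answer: 62883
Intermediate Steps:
D(7**2 + 100) + 42434 = (-6 + (7**2 + 100))**2 + 42434 = (-6 + (49 + 100))**2 + 42434 = (-6 + 149)**2 + 42434 = 143**2 + 42434 = 20449 + 42434 = 62883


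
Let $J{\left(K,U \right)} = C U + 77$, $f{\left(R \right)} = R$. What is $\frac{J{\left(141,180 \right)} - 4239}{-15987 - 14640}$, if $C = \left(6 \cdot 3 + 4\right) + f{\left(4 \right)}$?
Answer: $- \frac{518}{30627} \approx -0.016913$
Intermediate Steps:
$C = 26$ ($C = \left(6 \cdot 3 + 4\right) + 4 = \left(18 + 4\right) + 4 = 22 + 4 = 26$)
$J{\left(K,U \right)} = 77 + 26 U$ ($J{\left(K,U \right)} = 26 U + 77 = 77 + 26 U$)
$\frac{J{\left(141,180 \right)} - 4239}{-15987 - 14640} = \frac{\left(77 + 26 \cdot 180\right) - 4239}{-15987 - 14640} = \frac{\left(77 + 4680\right) - 4239}{-30627} = \left(4757 - 4239\right) \left(- \frac{1}{30627}\right) = 518 \left(- \frac{1}{30627}\right) = - \frac{518}{30627}$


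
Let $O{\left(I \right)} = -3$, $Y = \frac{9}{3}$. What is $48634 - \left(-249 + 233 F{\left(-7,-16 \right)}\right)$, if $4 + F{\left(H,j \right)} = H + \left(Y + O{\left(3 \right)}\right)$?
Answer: $51446$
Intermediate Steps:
$Y = 3$ ($Y = 9 \cdot \frac{1}{3} = 3$)
$F{\left(H,j \right)} = -4 + H$ ($F{\left(H,j \right)} = -4 + \left(H + \left(3 - 3\right)\right) = -4 + \left(H + 0\right) = -4 + H$)
$48634 - \left(-249 + 233 F{\left(-7,-16 \right)}\right) = 48634 - \left(-249 + 233 \left(-4 - 7\right)\right) = 48634 - \left(-249 + 233 \left(-11\right)\right) = 48634 - \left(-249 - 2563\right) = 48634 - -2812 = 48634 + 2812 = 51446$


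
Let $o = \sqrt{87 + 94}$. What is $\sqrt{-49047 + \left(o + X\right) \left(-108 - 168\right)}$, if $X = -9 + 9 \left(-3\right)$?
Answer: $\sqrt{-39111 - 276 \sqrt{181}} \approx 206.94 i$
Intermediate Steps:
$o = \sqrt{181} \approx 13.454$
$X = -36$ ($X = -9 - 27 = -36$)
$\sqrt{-49047 + \left(o + X\right) \left(-108 - 168\right)} = \sqrt{-49047 + \left(\sqrt{181} - 36\right) \left(-108 - 168\right)} = \sqrt{-49047 + \left(-36 + \sqrt{181}\right) \left(-276\right)} = \sqrt{-49047 + \left(9936 - 276 \sqrt{181}\right)} = \sqrt{-39111 - 276 \sqrt{181}}$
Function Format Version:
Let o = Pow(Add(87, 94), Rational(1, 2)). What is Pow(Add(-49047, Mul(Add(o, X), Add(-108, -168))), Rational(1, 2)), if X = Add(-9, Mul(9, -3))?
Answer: Pow(Add(-39111, Mul(-276, Pow(181, Rational(1, 2)))), Rational(1, 2)) ≈ Mul(206.94, I)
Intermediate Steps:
o = Pow(181, Rational(1, 2)) ≈ 13.454
X = -36 (X = Add(-9, -27) = -36)
Pow(Add(-49047, Mul(Add(o, X), Add(-108, -168))), Rational(1, 2)) = Pow(Add(-49047, Mul(Add(Pow(181, Rational(1, 2)), -36), Add(-108, -168))), Rational(1, 2)) = Pow(Add(-49047, Mul(Add(-36, Pow(181, Rational(1, 2))), -276)), Rational(1, 2)) = Pow(Add(-49047, Add(9936, Mul(-276, Pow(181, Rational(1, 2))))), Rational(1, 2)) = Pow(Add(-39111, Mul(-276, Pow(181, Rational(1, 2)))), Rational(1, 2))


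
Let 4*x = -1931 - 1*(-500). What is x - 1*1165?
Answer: -6091/4 ≈ -1522.8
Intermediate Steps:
x = -1431/4 (x = (-1931 - 1*(-500))/4 = (-1931 + 500)/4 = (¼)*(-1431) = -1431/4 ≈ -357.75)
x - 1*1165 = -1431/4 - 1*1165 = -1431/4 - 1165 = -6091/4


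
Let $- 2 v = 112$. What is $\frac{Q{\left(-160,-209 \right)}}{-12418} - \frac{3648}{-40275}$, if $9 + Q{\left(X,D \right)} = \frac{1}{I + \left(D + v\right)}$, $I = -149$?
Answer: $\frac{2100518069}{23006207700} \approx 0.091302$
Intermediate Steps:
$v = -56$ ($v = \left(- \frac{1}{2}\right) 112 = -56$)
$Q{\left(X,D \right)} = -9 + \frac{1}{-205 + D}$ ($Q{\left(X,D \right)} = -9 + \frac{1}{-149 + \left(D - 56\right)} = -9 + \frac{1}{-149 + \left(-56 + D\right)} = -9 + \frac{1}{-205 + D}$)
$\frac{Q{\left(-160,-209 \right)}}{-12418} - \frac{3648}{-40275} = \frac{\frac{1}{-205 - 209} \left(1846 - -1881\right)}{-12418} - \frac{3648}{-40275} = \frac{1846 + 1881}{-414} \left(- \frac{1}{12418}\right) - - \frac{1216}{13425} = \left(- \frac{1}{414}\right) 3727 \left(- \frac{1}{12418}\right) + \frac{1216}{13425} = \left(- \frac{3727}{414}\right) \left(- \frac{1}{12418}\right) + \frac{1216}{13425} = \frac{3727}{5141052} + \frac{1216}{13425} = \frac{2100518069}{23006207700}$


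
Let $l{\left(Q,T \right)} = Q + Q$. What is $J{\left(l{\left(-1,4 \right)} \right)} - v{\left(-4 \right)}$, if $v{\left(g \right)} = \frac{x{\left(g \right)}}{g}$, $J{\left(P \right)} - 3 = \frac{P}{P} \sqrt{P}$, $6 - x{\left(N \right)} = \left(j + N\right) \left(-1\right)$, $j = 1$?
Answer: $\frac{15}{4} + i \sqrt{2} \approx 3.75 + 1.4142 i$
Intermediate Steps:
$l{\left(Q,T \right)} = 2 Q$
$x{\left(N \right)} = 7 + N$ ($x{\left(N \right)} = 6 - \left(1 + N\right) \left(-1\right) = 6 - \left(-1 - N\right) = 6 + \left(1 + N\right) = 7 + N$)
$J{\left(P \right)} = 3 + \sqrt{P}$ ($J{\left(P \right)} = 3 + \frac{P}{P} \sqrt{P} = 3 + 1 \sqrt{P} = 3 + \sqrt{P}$)
$v{\left(g \right)} = \frac{7 + g}{g}$
$J{\left(l{\left(-1,4 \right)} \right)} - v{\left(-4 \right)} = \left(3 + \sqrt{2 \left(-1\right)}\right) - \frac{7 - 4}{-4} = \left(3 + \sqrt{-2}\right) - \left(- \frac{1}{4}\right) 3 = \left(3 + i \sqrt{2}\right) - - \frac{3}{4} = \left(3 + i \sqrt{2}\right) + \frac{3}{4} = \frac{15}{4} + i \sqrt{2}$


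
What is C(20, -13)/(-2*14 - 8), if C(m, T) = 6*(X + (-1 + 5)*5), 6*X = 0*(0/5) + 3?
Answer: -41/12 ≈ -3.4167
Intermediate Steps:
X = 1/2 (X = (0*(0/5) + 3)/6 = (0*(0*(1/5)) + 3)/6 = (0*0 + 3)/6 = (0 + 3)/6 = (1/6)*3 = 1/2 ≈ 0.50000)
C(m, T) = 123 (C(m, T) = 6*(1/2 + (-1 + 5)*5) = 6*(1/2 + 4*5) = 6*(1/2 + 20) = 6*(41/2) = 123)
C(20, -13)/(-2*14 - 8) = 123/(-2*14 - 8) = 123/(-28 - 8) = 123/(-36) = 123*(-1/36) = -41/12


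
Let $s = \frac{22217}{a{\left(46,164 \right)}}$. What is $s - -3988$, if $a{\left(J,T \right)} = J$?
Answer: $\frac{205665}{46} \approx 4471.0$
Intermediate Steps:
$s = \frac{22217}{46} \approx 482.98$
$s - -3988 = \frac{22217}{46} - -3988 = \frac{22217}{46} + 3988 = \frac{205665}{46}$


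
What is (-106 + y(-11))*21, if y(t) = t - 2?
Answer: -2499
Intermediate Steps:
y(t) = -2 + t
(-106 + y(-11))*21 = (-106 + (-2 - 11))*21 = (-106 - 13)*21 = -119*21 = -2499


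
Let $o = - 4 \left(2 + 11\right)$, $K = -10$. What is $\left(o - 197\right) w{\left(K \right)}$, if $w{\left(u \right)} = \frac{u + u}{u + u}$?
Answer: $-249$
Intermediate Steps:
$o = -52$ ($o = \left(-4\right) 13 = -52$)
$w{\left(u \right)} = 1$ ($w{\left(u \right)} = \frac{2 u}{2 u} = 2 u \frac{1}{2 u} = 1$)
$\left(o - 197\right) w{\left(K \right)} = \left(-52 - 197\right) 1 = \left(-249\right) 1 = -249$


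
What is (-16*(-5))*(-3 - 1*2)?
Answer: -400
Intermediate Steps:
(-16*(-5))*(-3 - 1*2) = 80*(-3 - 2) = 80*(-5) = -400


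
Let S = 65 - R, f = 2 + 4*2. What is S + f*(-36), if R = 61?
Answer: -356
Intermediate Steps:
f = 10 (f = 2 + 8 = 10)
S = 4 (S = 65 - 1*61 = 65 - 61 = 4)
S + f*(-36) = 4 + 10*(-36) = 4 - 360 = -356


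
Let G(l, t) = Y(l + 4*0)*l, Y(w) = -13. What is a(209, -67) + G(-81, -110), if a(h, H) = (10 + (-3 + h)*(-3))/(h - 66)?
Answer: 149971/143 ≈ 1048.7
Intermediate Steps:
a(h, H) = (19 - 3*h)/(-66 + h) (a(h, H) = (10 + (9 - 3*h))/(-66 + h) = (19 - 3*h)/(-66 + h))
G(l, t) = -13*l
a(209, -67) + G(-81, -110) = (19 - 3*209)/(-66 + 209) - 13*(-81) = (19 - 627)/143 + 1053 = (1/143)*(-608) + 1053 = -608/143 + 1053 = 149971/143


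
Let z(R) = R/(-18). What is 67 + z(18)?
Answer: 66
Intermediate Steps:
z(R) = -R/18 (z(R) = R*(-1/18) = -R/18)
67 + z(18) = 67 - 1/18*18 = 67 - 1 = 66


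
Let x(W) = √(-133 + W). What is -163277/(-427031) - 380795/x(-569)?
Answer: 163277/427031 + 380795*I*√78/234 ≈ 0.38235 + 14372.0*I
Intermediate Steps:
-163277/(-427031) - 380795/x(-569) = -163277/(-427031) - 380795/√(-133 - 569) = -163277*(-1/427031) - 380795*(-I*√78/234) = 163277/427031 - 380795*(-I*√78/234) = 163277/427031 - (-380795)*I*√78/234 = 163277/427031 + 380795*I*√78/234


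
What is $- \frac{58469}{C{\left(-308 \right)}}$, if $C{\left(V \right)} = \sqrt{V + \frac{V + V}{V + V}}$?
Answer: $\frac{58469 i \sqrt{307}}{307} \approx 3337.0 i$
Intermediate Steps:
$C{\left(V \right)} = \sqrt{1 + V}$ ($C{\left(V \right)} = \sqrt{V + \frac{2 V}{2 V}} = \sqrt{V + 2 V \frac{1}{2 V}} = \sqrt{V + 1} = \sqrt{1 + V}$)
$- \frac{58469}{C{\left(-308 \right)}} = - \frac{58469}{\sqrt{1 - 308}} = - \frac{58469}{\sqrt{-307}} = - \frac{58469}{i \sqrt{307}} = - 58469 \left(- \frac{i \sqrt{307}}{307}\right) = \frac{58469 i \sqrt{307}}{307}$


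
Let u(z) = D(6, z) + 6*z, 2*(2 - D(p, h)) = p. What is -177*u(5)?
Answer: -5133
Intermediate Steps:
D(p, h) = 2 - p/2
u(z) = -1 + 6*z (u(z) = (2 - ½*6) + 6*z = (2 - 3) + 6*z = -1 + 6*z)
-177*u(5) = -177*(-1 + 6*5) = -177*(-1 + 30) = -177*29 = -5133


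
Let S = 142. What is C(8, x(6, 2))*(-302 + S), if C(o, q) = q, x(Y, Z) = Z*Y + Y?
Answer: -2880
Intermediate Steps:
x(Y, Z) = Y + Y*Z (x(Y, Z) = Y*Z + Y = Y + Y*Z)
C(8, x(6, 2))*(-302 + S) = (6*(1 + 2))*(-302 + 142) = (6*3)*(-160) = 18*(-160) = -2880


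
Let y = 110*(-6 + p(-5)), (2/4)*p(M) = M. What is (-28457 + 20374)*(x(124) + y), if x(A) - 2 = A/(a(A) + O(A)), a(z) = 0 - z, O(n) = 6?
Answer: 14218408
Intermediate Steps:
p(M) = 2*M
a(z) = -z
x(A) = 2 + A/(6 - A) (x(A) = 2 + A/(-A + 6) = 2 + A/(6 - A))
y = -1760 (y = 110*(-6 + 2*(-5)) = 110*(-6 - 10) = 110*(-16) = -1760)
(-28457 + 20374)*(x(124) + y) = (-28457 + 20374)*((-12 + 124)/(-6 + 124) - 1760) = -8083*(112/118 - 1760) = -8083*((1/118)*112 - 1760) = -8083*(56/59 - 1760) = -8083*(-103784/59) = 14218408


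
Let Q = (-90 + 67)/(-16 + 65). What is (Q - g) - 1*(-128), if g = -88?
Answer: 10561/49 ≈ 215.53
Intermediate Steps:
Q = -23/49 ≈ -0.46939
(Q - g) - 1*(-128) = (-23/49 - 1*(-88)) - 1*(-128) = (-23/49 + 88) + 128 = 4289/49 + 128 = 10561/49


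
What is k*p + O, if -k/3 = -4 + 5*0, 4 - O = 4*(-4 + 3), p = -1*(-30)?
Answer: 368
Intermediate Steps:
p = 30
O = 8 (O = 4 - 4*(-4 + 3) = 4 - 4*(-1) = 4 - 1*(-4) = 4 + 4 = 8)
k = 12 (k = -3*(-4 + 5*0) = -3*(-4 + 0) = -3*(-4) = 12)
k*p + O = 12*30 + 8 = 360 + 8 = 368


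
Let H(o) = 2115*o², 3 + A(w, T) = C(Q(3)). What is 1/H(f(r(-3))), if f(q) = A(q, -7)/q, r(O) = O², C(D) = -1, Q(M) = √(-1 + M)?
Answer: 9/3760 ≈ 0.0023936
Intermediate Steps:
A(w, T) = -4 (A(w, T) = -3 - 1 = -4)
f(q) = -4/q
1/H(f(r(-3))) = 1/(2115*(-4/((-3)²))²) = 1/(2115*(-4/9)²) = 1/(2115*(16/81)) = 1/(3760/9) = 9/3760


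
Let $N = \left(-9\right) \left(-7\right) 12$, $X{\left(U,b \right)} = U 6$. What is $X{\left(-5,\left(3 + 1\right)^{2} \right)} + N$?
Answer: $726$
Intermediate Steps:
$X{\left(U,b \right)} = 6 U$
$N = 756$ ($N = 63 \cdot 12 = 756$)
$X{\left(-5,\left(3 + 1\right)^{2} \right)} + N = 6 \left(-5\right) + 756 = -30 + 756 = 726$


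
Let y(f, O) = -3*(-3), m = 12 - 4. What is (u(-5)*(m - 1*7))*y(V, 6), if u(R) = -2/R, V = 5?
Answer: 18/5 ≈ 3.6000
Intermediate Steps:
m = 8
y(f, O) = 9
(u(-5)*(m - 1*7))*y(V, 6) = ((-2/(-5))*(8 - 1*7))*9 = ((-2*(-⅕))*(8 - 7))*9 = ((⅖)*1)*9 = (⅖)*9 = 18/5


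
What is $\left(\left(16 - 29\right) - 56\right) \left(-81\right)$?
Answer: $5589$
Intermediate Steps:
$\left(\left(16 - 29\right) - 56\right) \left(-81\right) = \left(-13 - 56\right) \left(-81\right) = \left(-69\right) \left(-81\right) = 5589$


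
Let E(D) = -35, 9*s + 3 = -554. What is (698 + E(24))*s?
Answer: -123097/3 ≈ -41032.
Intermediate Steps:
s = -557/9 (s = -⅓ + (⅑)*(-554) = -⅓ - 554/9 = -557/9 ≈ -61.889)
(698 + E(24))*s = (698 - 35)*(-557/9) = 663*(-557/9) = -123097/3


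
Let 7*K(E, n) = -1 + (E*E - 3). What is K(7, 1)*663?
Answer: 29835/7 ≈ 4262.1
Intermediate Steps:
K(E, n) = -4/7 + E²/7 (K(E, n) = (-1 + (E*E - 3))/7 = (-1 + (E² - 3))/7 = (-1 + (-3 + E²))/7 = (-4 + E²)/7 = -4/7 + E²/7)
K(7, 1)*663 = (-4/7 + (⅐)*7²)*663 = (-4/7 + (⅐)*49)*663 = (-4/7 + 7)*663 = (45/7)*663 = 29835/7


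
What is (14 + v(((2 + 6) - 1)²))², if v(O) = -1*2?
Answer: 144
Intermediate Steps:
v(O) = -2
(14 + v(((2 + 6) - 1)²))² = (14 - 2)² = 12² = 144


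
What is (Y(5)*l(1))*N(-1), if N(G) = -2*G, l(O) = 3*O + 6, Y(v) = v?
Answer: 90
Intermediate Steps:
l(O) = 6 + 3*O
(Y(5)*l(1))*N(-1) = (5*(6 + 3*1))*(-2*(-1)) = (5*(6 + 3))*2 = (5*9)*2 = 45*2 = 90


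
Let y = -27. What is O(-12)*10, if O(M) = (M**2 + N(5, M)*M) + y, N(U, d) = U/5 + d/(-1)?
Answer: -390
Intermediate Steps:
N(U, d) = -d + U/5 (N(U, d) = U*(1/5) + d*(-1) = U/5 - d = -d + U/5)
O(M) = -27 + M**2 + M*(1 - M) (O(M) = (M**2 + (-M + (1/5)*5)*M) - 27 = (M**2 + (-M + 1)*M) - 27 = (M**2 + (1 - M)*M) - 27 = (M**2 + M*(1 - M)) - 27 = -27 + M**2 + M*(1 - M))
O(-12)*10 = (-27 - 12)*10 = -39*10 = -390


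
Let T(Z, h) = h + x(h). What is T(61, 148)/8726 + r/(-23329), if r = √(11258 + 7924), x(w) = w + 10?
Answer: 153/4363 - √19182/23329 ≈ 0.029131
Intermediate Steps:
x(w) = 10 + w
T(Z, h) = 10 + 2*h (T(Z, h) = h + (10 + h) = 10 + 2*h)
r = √19182 ≈ 138.50
T(61, 148)/8726 + r/(-23329) = (10 + 2*148)/8726 + √19182/(-23329) = (10 + 296)*(1/8726) + √19182*(-1/23329) = 306*(1/8726) - √19182/23329 = 153/4363 - √19182/23329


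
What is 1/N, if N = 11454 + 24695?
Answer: 1/36149 ≈ 2.7663e-5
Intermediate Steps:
N = 36149
1/N = 1/36149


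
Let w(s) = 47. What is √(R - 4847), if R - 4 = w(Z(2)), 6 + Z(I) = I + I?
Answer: 2*I*√1199 ≈ 69.253*I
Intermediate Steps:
Z(I) = -6 + 2*I (Z(I) = -6 + (I + I) = -6 + 2*I)
R = 51 (R = 4 + 47 = 51)
√(R - 4847) = √(51 - 4847) = √(-4796) = 2*I*√1199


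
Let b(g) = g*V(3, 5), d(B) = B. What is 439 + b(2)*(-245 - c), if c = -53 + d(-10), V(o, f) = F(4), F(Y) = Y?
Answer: -1017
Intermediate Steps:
V(o, f) = 4
c = -63 (c = -53 - 10 = -63)
b(g) = 4*g (b(g) = g*4 = 4*g)
439 + b(2)*(-245 - c) = 439 + (4*2)*(-245 - 1*(-63)) = 439 + 8*(-245 + 63) = 439 + 8*(-182) = 439 - 1456 = -1017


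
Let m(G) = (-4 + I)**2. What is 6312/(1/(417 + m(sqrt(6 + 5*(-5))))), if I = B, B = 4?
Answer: 2632104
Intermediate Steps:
I = 4
m(G) = 0 (m(G) = (-4 + 4)**2 = 0**2 = 0)
6312/(1/(417 + m(sqrt(6 + 5*(-5))))) = 6312/(1/(417 + 0)) = 6312/(1/417) = 6312*417 = 2632104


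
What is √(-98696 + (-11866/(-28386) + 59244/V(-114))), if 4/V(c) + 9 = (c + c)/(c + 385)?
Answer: I*√401831784092984162/1282101 ≈ 494.42*I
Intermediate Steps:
V(c) = 4/(-9 + 2*c/(385 + c)) (V(c) = 4/(-9 + (c + c)/(c + 385)) = 4/(-9 + (2*c)/(385 + c)) = 4/(-9 + 2*c/(385 + c)))
√(-98696 + (-11866/(-28386) + 59244/V(-114))) = √(-98696 + (-11866/(-28386) + 59244/((4*(-385 - 1*(-114))/(7*(495 - 114)))))) = √(-98696 + (-11866*(-1/28386) + 59244/(((4/7)*(-385 + 114)/381)))) = √(-98696 + (5933/14193 + 59244/(((4/7)*(1/381)*(-271))))) = √(-98696 + (5933/14193 + 59244/(-1084/2667))) = √(-98696 + (5933/14193 + 59244*(-2667/1084))) = √(-98696 + (5933/14193 - 39500937/271)) = √(-98696 - 560635190998/3846303) = √(-940249911886/3846303) = I*√401831784092984162/1282101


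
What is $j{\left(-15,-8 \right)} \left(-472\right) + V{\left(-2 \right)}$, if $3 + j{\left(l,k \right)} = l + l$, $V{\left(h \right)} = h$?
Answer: $15574$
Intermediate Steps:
$j{\left(l,k \right)} = -3 + 2 l$ ($j{\left(l,k \right)} = -3 + \left(l + l\right) = -3 + 2 l$)
$j{\left(-15,-8 \right)} \left(-472\right) + V{\left(-2 \right)} = \left(-3 + 2 \left(-15\right)\right) \left(-472\right) - 2 = \left(-3 - 30\right) \left(-472\right) - 2 = \left(-33\right) \left(-472\right) - 2 = 15576 - 2 = 15574$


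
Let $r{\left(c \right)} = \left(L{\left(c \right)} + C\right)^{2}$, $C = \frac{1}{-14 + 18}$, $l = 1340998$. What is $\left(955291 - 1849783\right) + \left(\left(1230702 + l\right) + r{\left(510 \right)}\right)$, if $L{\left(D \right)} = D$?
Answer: $\frac{31001009}{16} \approx 1.9376 \cdot 10^{6}$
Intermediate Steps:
$C = \frac{1}{4} \approx 0.25$
$r{\left(c \right)} = \left(\frac{1}{4} + c\right)^{2}$ ($r{\left(c \right)} = \left(c + \frac{1}{4}\right)^{2} = \left(\frac{1}{4} + c\right)^{2}$)
$\left(955291 - 1849783\right) + \left(\left(1230702 + l\right) + r{\left(510 \right)}\right) = \left(955291 - 1849783\right) + \left(\left(1230702 + 1340998\right) + \frac{\left(1 + 4 \cdot 510\right)^{2}}{16}\right) = \left(955291 - 1849783\right) + \left(2571700 + \frac{\left(1 + 2040\right)^{2}}{16}\right) = -894492 + \left(2571700 + \frac{2041^{2}}{16}\right) = -894492 + \left(2571700 + \frac{1}{16} \cdot 4165681\right) = -894492 + \left(2571700 + \frac{4165681}{16}\right) = -894492 + \frac{45312881}{16} = \frac{31001009}{16}$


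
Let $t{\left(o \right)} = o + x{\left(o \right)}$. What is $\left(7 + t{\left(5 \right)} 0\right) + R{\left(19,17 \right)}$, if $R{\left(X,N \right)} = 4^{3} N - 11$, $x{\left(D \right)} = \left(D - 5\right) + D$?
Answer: $1084$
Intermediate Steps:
$x{\left(D \right)} = -5 + 2 D$ ($x{\left(D \right)} = \left(-5 + D\right) + D = -5 + 2 D$)
$t{\left(o \right)} = -5 + 3 o$ ($t{\left(o \right)} = o + \left(-5 + 2 o\right) = -5 + 3 o$)
$R{\left(X,N \right)} = -11 + 64 N$ ($R{\left(X,N \right)} = 64 N - 11 = -11 + 64 N$)
$\left(7 + t{\left(5 \right)} 0\right) + R{\left(19,17 \right)} = \left(7 + \left(-5 + 3 \cdot 5\right) 0\right) + \left(-11 + 64 \cdot 17\right) = \left(7 + \left(-5 + 15\right) 0\right) + \left(-11 + 1088\right) = \left(7 + 10 \cdot 0\right) + 1077 = \left(7 + 0\right) + 1077 = 7 + 1077 = 1084$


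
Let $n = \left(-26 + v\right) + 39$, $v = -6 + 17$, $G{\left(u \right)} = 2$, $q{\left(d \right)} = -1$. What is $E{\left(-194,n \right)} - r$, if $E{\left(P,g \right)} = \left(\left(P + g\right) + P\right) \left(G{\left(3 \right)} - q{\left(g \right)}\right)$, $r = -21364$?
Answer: $20272$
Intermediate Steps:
$v = 11$
$n = 24$ ($n = \left(-26 + 11\right) + 39 = -15 + 39 = 24$)
$E{\left(P,g \right)} = 3 g + 6 P$ ($E{\left(P,g \right)} = \left(\left(P + g\right) + P\right) \left(2 - -1\right) = \left(g + 2 P\right) \left(2 + 1\right) = \left(g + 2 P\right) 3 = 3 g + 6 P$)
$E{\left(-194,n \right)} - r = \left(3 \cdot 24 + 6 \left(-194\right)\right) - -21364 = \left(72 - 1164\right) + 21364 = -1092 + 21364 = 20272$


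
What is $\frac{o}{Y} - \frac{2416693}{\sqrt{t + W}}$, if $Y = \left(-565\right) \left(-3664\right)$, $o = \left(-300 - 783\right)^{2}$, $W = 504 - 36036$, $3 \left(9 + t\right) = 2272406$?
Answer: $\frac{1172889}{2070160} - \frac{2416693 \sqrt{6497349}}{2165783} \approx -2843.7$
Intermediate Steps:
$t = \frac{2272379}{3}$ ($t = -9 + \frac{1}{3} \cdot 2272406 = -9 + \frac{2272406}{3} = \frac{2272379}{3} \approx 7.5746 \cdot 10^{5}$)
$W = -35532$ ($W = 504 - 36036 = -35532$)
$o = 1172889$ ($o = \left(-1083\right)^{2} = 1172889$)
$Y = 2070160$
$\frac{o}{Y} - \frac{2416693}{\sqrt{t + W}} = \frac{1172889}{2070160} - \frac{2416693}{\sqrt{\frac{2272379}{3} - 35532}} = 1172889 \cdot \frac{1}{2070160} - \frac{2416693}{\sqrt{\frac{2165783}{3}}} = \frac{1172889}{2070160} - \frac{2416693}{\frac{1}{3} \sqrt{6497349}} = \frac{1172889}{2070160} - 2416693 \frac{\sqrt{6497349}}{2165783} = \frac{1172889}{2070160} - \frac{2416693 \sqrt{6497349}}{2165783}$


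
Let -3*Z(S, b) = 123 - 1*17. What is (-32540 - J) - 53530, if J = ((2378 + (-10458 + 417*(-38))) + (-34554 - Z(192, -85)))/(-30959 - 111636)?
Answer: -36819630284/427785 ≈ -86070.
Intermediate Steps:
Z(S, b) = -106/3 (Z(S, b) = -(123 - 1*17)/3 = -(123 - 17)/3 = -1/3*106 = -106/3)
J = 175334/427785 (J = ((2378 + (-10458 + 417*(-38))) + (-34554 - 1*(-106/3)))/(-30959 - 111636) = ((2378 + (-10458 - 15846)) + (-34554 + 106/3))/(-142595) = ((2378 - 26304) - 103556/3)*(-1/142595) = (-23926 - 103556/3)*(-1/142595) = -175334/3*(-1/142595) = 175334/427785 ≈ 0.40986)
(-32540 - J) - 53530 = (-32540 - 1*175334/427785) - 53530 = (-32540 - 175334/427785) - 53530 = -13920299234/427785 - 53530 = -36819630284/427785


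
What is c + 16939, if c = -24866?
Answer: -7927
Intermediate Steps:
c + 16939 = -24866 + 16939 = -7927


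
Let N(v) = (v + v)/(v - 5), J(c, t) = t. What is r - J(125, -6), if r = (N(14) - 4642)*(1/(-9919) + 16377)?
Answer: -6782014002874/89271 ≈ -7.5971e+7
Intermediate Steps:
N(v) = 2*v/(-5 + v) (N(v) = (2*v)/(-5 + v) = 2*v/(-5 + v))
r = -6782014538500/89271 (r = (2*14/(-5 + 14) - 4642)*(1/(-9919) + 16377) = (2*14/9 - 4642)*(-1/9919 + 16377) = (2*14*(1/9) - 4642)*(162443462/9919) = (28/9 - 4642)*(162443462/9919) = -41750/9*162443462/9919 = -6782014538500/89271 ≈ -7.5971e+7)
r - J(125, -6) = -6782014538500/89271 - 1*(-6) = -6782014538500/89271 + 6 = -6782014002874/89271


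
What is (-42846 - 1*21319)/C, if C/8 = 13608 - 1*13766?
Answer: 64165/1264 ≈ 50.763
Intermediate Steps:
C = -1264 (C = 8*(13608 - 1*13766) = 8*(13608 - 13766) = 8*(-158) = -1264)
(-42846 - 1*21319)/C = (-42846 - 1*21319)/(-1264) = (-42846 - 21319)*(-1/1264) = -64165*(-1/1264) = 64165/1264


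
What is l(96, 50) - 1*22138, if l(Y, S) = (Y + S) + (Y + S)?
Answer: -21846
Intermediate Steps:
l(Y, S) = 2*S + 2*Y (l(Y, S) = (S + Y) + (S + Y) = 2*S + 2*Y)
l(96, 50) - 1*22138 = (2*50 + 2*96) - 1*22138 = (100 + 192) - 22138 = 292 - 22138 = -21846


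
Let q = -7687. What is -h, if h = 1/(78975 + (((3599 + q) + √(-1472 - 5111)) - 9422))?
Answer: I/(√6583 - 65465*I) ≈ -1.5275e-5 + 1.8932e-8*I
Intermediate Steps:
h = 1/(65465 + I*√6583) (h = 1/(78975 + (((3599 - 7687) + √(-1472 - 5111)) - 9422)) = 1/(78975 + ((-4088 + √(-6583)) - 9422)) = 1/(78975 + ((-4088 + I*√6583) - 9422)) = 1/(78975 + (-13510 + I*√6583)) = 1/(65465 + I*√6583) ≈ 1.5275e-5 - 1.89e-8*I)
-h = -(65465/4285672808 - I*√6583/4285672808) = -65465/4285672808 + I*√6583/4285672808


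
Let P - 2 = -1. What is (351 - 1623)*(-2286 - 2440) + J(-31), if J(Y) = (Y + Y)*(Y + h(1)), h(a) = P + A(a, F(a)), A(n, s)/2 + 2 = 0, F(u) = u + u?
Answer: 6013580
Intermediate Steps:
F(u) = 2*u
A(n, s) = -4 (A(n, s) = -4 + 2*0 = -4 + 0 = -4)
P = 1 (P = 2 - 1 = 1)
h(a) = -3 (h(a) = 1 - 4 = -3)
J(Y) = 2*Y*(-3 + Y) (J(Y) = (Y + Y)*(Y - 3) = (2*Y)*(-3 + Y) = 2*Y*(-3 + Y))
(351 - 1623)*(-2286 - 2440) + J(-31) = (351 - 1623)*(-2286 - 2440) + 2*(-31)*(-3 - 31) = -1272*(-4726) + 2*(-31)*(-34) = 6011472 + 2108 = 6013580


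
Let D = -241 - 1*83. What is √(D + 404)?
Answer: 4*√5 ≈ 8.9443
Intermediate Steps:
D = -324 (D = -241 - 83 = -324)
√(D + 404) = √(-324 + 404) = √80 = 4*√5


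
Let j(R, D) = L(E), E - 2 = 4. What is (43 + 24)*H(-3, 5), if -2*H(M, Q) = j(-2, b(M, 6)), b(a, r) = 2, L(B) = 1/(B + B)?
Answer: -67/24 ≈ -2.7917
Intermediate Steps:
E = 6 (E = 2 + 4 = 6)
L(B) = 1/(2*B)
j(R, D) = 1/12 (j(R, D) = (½)/6 = (½)*(⅙) = 1/12)
H(M, Q) = -1/24 (H(M, Q) = -½*1/12 = -1/24)
(43 + 24)*H(-3, 5) = (43 + 24)*(-1/24) = 67*(-1/24) = -67/24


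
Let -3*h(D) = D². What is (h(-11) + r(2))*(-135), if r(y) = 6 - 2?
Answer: 4905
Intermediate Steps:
r(y) = 4
h(D) = -D²/3
(h(-11) + r(2))*(-135) = (-⅓*(-11)² + 4)*(-135) = (-⅓*121 + 4)*(-135) = (-121/3 + 4)*(-135) = -109/3*(-135) = 4905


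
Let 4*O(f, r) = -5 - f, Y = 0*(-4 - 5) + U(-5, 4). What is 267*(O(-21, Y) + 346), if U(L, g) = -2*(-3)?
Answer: 93450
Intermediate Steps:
U(L, g) = 6
Y = 6 (Y = 0*(-4 - 5) + 6 = 0*(-9) + 6 = 0 + 6 = 6)
O(f, r) = -5/4 - f/4 (O(f, r) = (-5 - f)/4 = -5/4 - f/4)
267*(O(-21, Y) + 346) = 267*((-5/4 - 1/4*(-21)) + 346) = 267*((-5/4 + 21/4) + 346) = 267*(4 + 346) = 267*350 = 93450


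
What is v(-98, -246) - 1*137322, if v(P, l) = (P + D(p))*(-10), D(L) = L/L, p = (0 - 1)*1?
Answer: -136352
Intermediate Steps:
p = -1 (p = -1*1 = -1)
D(L) = 1
v(P, l) = -10 - 10*P (v(P, l) = (P + 1)*(-10) = (1 + P)*(-10) = -10 - 10*P)
v(-98, -246) - 1*137322 = (-10 - 10*(-98)) - 1*137322 = (-10 + 980) - 137322 = 970 - 137322 = -136352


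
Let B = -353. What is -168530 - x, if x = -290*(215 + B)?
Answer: -208550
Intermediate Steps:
x = 40020 (x = -290*(215 - 353) = -290*(-138) = 40020)
-168530 - x = -168530 - 1*40020 = -168530 - 40020 = -208550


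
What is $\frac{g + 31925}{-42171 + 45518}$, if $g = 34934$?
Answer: $\frac{66859}{3347} \approx 19.976$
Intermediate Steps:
$\frac{g + 31925}{-42171 + 45518} = \frac{34934 + 31925}{-42171 + 45518} = \frac{66859}{3347}$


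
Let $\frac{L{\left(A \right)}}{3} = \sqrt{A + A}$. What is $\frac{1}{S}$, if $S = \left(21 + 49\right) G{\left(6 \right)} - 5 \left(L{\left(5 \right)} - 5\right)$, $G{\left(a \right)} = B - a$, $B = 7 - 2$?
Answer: $\frac{1}{5} - \frac{\sqrt{10}}{15} \approx -0.010819$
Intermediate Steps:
$B = 5$ ($B = 7 - 2 = 5$)
$L{\left(A \right)} = 3 \sqrt{2} \sqrt{A}$ ($L{\left(A \right)} = 3 \sqrt{A + A} = 3 \sqrt{2 A} = 3 \sqrt{2} \sqrt{A}$)
$G{\left(a \right)} = 5 - a$
$S = -45 - 15 \sqrt{10}$ ($S = \left(21 + 49\right) \left(5 - 6\right) - 5 \left(3 \sqrt{2} \sqrt{5} - 5\right) = 70 \left(5 - 6\right) - 5 \left(3 \sqrt{10} - 5\right) = 70 \left(-1\right) - 5 \left(-5 + 3 \sqrt{10}\right) = -70 + \left(25 - 15 \sqrt{10}\right) = -45 - 15 \sqrt{10} \approx -92.434$)
$\frac{1}{S} = \frac{1}{-45 - 15 \sqrt{10}}$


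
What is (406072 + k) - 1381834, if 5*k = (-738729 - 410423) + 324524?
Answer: -5703438/5 ≈ -1.1407e+6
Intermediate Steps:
k = -824628/5 (k = ((-738729 - 410423) + 324524)/5 = (-1149152 + 324524)/5 = (⅕)*(-824628) = -824628/5 ≈ -1.6493e+5)
(406072 + k) - 1381834 = (406072 - 824628/5) - 1381834 = 1205732/5 - 1381834 = -5703438/5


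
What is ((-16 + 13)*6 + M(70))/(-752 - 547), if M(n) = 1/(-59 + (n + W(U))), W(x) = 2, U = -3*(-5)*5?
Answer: 233/16887 ≈ 0.013798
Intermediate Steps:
U = 75 (U = 15*5 = 75)
M(n) = 1/(-57 + n) (M(n) = 1/(-59 + (n + 2)) = 1/(-59 + (2 + n)) = 1/(-57 + n))
((-16 + 13)*6 + M(70))/(-752 - 547) = ((-16 + 13)*6 + 1/(-57 + 70))/(-752 - 547) = (-3*6 + 1/13)/(-1299) = (-18 + 1/13)*(-1/1299) = -233/13*(-1/1299) = 233/16887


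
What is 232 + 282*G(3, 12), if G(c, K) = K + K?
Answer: 7000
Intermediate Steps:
G(c, K) = 2*K
232 + 282*G(3, 12) = 232 + 282*(2*12) = 232 + 282*24 = 232 + 6768 = 7000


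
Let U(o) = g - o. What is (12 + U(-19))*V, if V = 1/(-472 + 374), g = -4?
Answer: -27/98 ≈ -0.27551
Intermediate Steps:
U(o) = -4 - o
V = -1/98 (V = 1/(-98) = -1/98 ≈ -0.010204)
(12 + U(-19))*V = (12 + (-4 - 1*(-19)))*(-1/98) = (12 + (-4 + 19))*(-1/98) = (12 + 15)*(-1/98) = 27*(-1/98) = -27/98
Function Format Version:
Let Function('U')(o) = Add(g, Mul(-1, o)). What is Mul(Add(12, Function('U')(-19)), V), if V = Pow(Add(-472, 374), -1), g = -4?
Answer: Rational(-27, 98) ≈ -0.27551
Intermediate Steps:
Function('U')(o) = Add(-4, Mul(-1, o))
V = Rational(-1, 98) (V = Pow(-98, -1) = Rational(-1, 98) ≈ -0.010204)
Mul(Add(12, Function('U')(-19)), V) = Mul(Add(12, Add(-4, Mul(-1, -19))), Rational(-1, 98)) = Mul(Add(12, Add(-4, 19)), Rational(-1, 98)) = Mul(Add(12, 15), Rational(-1, 98)) = Mul(27, Rational(-1, 98)) = Rational(-27, 98)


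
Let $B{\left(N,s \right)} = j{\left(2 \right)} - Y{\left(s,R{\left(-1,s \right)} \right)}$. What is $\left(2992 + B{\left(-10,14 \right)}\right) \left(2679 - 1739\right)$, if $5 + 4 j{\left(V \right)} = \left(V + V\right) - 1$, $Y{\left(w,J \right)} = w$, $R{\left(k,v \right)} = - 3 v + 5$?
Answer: $2798850$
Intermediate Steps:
$R{\left(k,v \right)} = 5 - 3 v$
$j{\left(V \right)} = - \frac{3}{2} + \frac{V}{2}$ ($j{\left(V \right)} = - \frac{5}{4} + \frac{\left(V + V\right) - 1}{4} = - \frac{5}{4} + \frac{2 V - 1}{4} = - \frac{5}{4} + \frac{-1 + 2 V}{4} = - \frac{5}{4} + \left(- \frac{1}{4} + \frac{V}{2}\right) = - \frac{3}{2} + \frac{V}{2}$)
$B{\left(N,s \right)} = - \frac{1}{2} - s$ ($B{\left(N,s \right)} = \left(- \frac{3}{2} + \frac{1}{2} \cdot 2\right) - s = \left(- \frac{3}{2} + 1\right) - s = - \frac{1}{2} - s$)
$\left(2992 + B{\left(-10,14 \right)}\right) \left(2679 - 1739\right) = \left(2992 - \frac{29}{2}\right) \left(2679 - 1739\right) = \left(2992 - \frac{29}{2}\right) 940 = \frac{5955}{2} \cdot 940 = 2798850$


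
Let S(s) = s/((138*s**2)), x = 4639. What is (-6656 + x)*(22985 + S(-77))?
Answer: -492629274353/10626 ≈ -4.6361e+7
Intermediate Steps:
S(s) = 1/(138*s) (S(s) = s*(1/(138*s**2)) = 1/(138*s))
(-6656 + x)*(22985 + S(-77)) = (-6656 + 4639)*(22985 + (1/138)/(-77)) = -2017*(22985 + (1/138)*(-1/77)) = -2017*(22985 - 1/10626) = -2017*244238609/10626 = -492629274353/10626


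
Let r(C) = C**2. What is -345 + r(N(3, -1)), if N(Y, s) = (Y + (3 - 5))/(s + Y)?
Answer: -1379/4 ≈ -344.75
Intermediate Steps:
N(Y, s) = (-2 + Y)/(Y + s) (N(Y, s) = (Y - 2)/(Y + s) = (-2 + Y)/(Y + s))
-345 + r(N(3, -1)) = -345 + ((-2 + 3)/(3 - 1))**2 = -345 + (1/2)**2 = -345 + 1/4 = -1379/4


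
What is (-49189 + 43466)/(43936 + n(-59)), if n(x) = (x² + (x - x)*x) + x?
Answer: -5723/47358 ≈ -0.12085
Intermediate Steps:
n(x) = x + x² (n(x) = (x² + 0*x) + x = (x² + 0) + x = x² + x = x + x²)
(-49189 + 43466)/(43936 + n(-59)) = (-49189 + 43466)/(43936 - 59*(1 - 59)) = -5723/(43936 - 59*(-58)) = -5723/(43936 + 3422) = -5723/47358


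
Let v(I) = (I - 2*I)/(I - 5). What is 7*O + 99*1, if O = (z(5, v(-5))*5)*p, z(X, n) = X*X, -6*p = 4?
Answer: -1453/3 ≈ -484.33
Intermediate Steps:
p = -⅔ (p = -⅙*4 = -⅔ ≈ -0.66667)
v(I) = -I/(-5 + I) (v(I) = (-I)/(-5 + I) = -I/(-5 + I))
z(X, n) = X²
O = -250/3 (O = (5²*5)*(-⅔) = (25*5)*(-⅔) = 125*(-⅔) = -250/3 ≈ -83.333)
7*O + 99*1 = 7*(-250/3) + 99*1 = -1750/3 + 99 = -1453/3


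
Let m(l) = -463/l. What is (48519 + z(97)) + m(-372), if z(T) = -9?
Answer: 18046183/372 ≈ 48511.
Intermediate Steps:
(48519 + z(97)) + m(-372) = (48519 - 9) - 463/(-372) = 48510 - 463*(-1/372) = 48510 + 463/372 = 18046183/372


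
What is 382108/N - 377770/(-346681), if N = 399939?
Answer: 283554539578/138651252459 ≈ 2.0451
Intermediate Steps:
382108/N - 377770/(-346681) = 382108/399939 - 377770/(-346681) = 382108*(1/399939) - 377770*(-1/346681) = 382108/399939 + 377770/346681 = 283554539578/138651252459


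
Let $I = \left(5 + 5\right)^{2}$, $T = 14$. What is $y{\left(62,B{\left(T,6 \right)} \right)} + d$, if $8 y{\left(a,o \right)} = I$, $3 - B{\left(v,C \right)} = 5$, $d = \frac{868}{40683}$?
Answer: $\frac{1018811}{81366} \approx 12.521$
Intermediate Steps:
$d = \frac{868}{40683}$ ($d = 868 \cdot \frac{1}{40683} = \frac{868}{40683} \approx 0.021336$)
$I = 100$ ($I = 10^{2} = 100$)
$B{\left(v,C \right)} = -2$ ($B{\left(v,C \right)} = 3 - 5 = -2$)
$y{\left(a,o \right)} = \frac{25}{2}$ ($y{\left(a,o \right)} = \frac{1}{8} \cdot 100 = \frac{25}{2}$)
$y{\left(62,B{\left(T,6 \right)} \right)} + d = \frac{25}{2} + \frac{868}{40683} = \frac{1018811}{81366}$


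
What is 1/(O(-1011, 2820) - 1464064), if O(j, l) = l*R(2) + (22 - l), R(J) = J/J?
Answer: -1/1464042 ≈ -6.8304e-7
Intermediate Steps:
R(J) = 1
O(j, l) = 22 (O(j, l) = l*1 + (22 - l) = l + (22 - l) = 22)
1/(O(-1011, 2820) - 1464064) = 1/(22 - 1464064) = 1/(-1464042) = -1/1464042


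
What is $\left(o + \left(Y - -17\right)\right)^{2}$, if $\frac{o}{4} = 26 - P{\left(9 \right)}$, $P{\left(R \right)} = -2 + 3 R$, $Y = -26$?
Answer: $25$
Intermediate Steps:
$o = 4$ ($o = 4 \left(26 - \left(-2 + 3 \cdot 9\right)\right) = 4 \left(26 - \left(-2 + 27\right)\right) = 4 \left(26 - 25\right) = 4 \cdot 1 = 4$)
$\left(o + \left(Y - -17\right)\right)^{2} = \left(4 - 9\right)^{2} = \left(-5\right)^{2} = 25$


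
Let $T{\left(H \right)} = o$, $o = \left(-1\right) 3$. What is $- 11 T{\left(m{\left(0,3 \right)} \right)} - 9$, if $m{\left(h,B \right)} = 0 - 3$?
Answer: $24$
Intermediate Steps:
$m{\left(h,B \right)} = -3$
$o = -3$
$T{\left(H \right)} = -3$
$- 11 T{\left(m{\left(0,3 \right)} \right)} - 9 = \left(-11\right) \left(-3\right) - 9 = 33 - 9 = 24$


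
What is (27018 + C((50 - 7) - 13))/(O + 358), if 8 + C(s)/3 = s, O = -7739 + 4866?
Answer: -27084/2515 ≈ -10.769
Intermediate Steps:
O = -2873
C(s) = -24 + 3*s
(27018 + C((50 - 7) - 13))/(O + 358) = (27018 + (-24 + 3*((50 - 7) - 13)))/(-2873 + 358) = (27018 + (-24 + 3*(43 - 13)))/(-2515) = (27018 + (-24 + 3*30))*(-1/2515) = (27018 + (-24 + 90))*(-1/2515) = (27018 + 66)*(-1/2515) = 27084*(-1/2515) = -27084/2515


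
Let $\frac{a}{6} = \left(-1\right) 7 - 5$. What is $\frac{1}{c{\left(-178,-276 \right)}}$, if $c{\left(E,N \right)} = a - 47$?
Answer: $- \frac{1}{119} \approx -0.0084034$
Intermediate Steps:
$a = -72$ ($a = 6 \left(\left(-1\right) 7 - 5\right) = 6 \left(-7 - 5\right) = 6 \left(-12\right) = -72$)
$c{\left(E,N \right)} = -119$ ($c{\left(E,N \right)} = -72 - 47 = -119$)
$\frac{1}{c{\left(-178,-276 \right)}} = \frac{1}{-119} = - \frac{1}{119}$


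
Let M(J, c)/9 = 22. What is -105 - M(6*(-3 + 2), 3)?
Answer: -303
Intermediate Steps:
M(J, c) = 198 (M(J, c) = 9*22 = 198)
-105 - M(6*(-3 + 2), 3) = -105 - 1*198 = -105 - 198 = -303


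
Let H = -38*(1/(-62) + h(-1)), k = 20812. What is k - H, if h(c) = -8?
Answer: 635729/31 ≈ 20507.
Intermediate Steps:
H = 9443/31 (H = -38*(1/(-62) - 8) = -38*(-1/62 - 8) = -38*(-497/62) = 9443/31 ≈ 304.61)
k - H = 20812 - 1*9443/31 = 20812 - 9443/31 = 635729/31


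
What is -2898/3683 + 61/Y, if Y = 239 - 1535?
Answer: -3980471/4773168 ≈ -0.83393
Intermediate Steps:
Y = -1296
-2898/3683 + 61/Y = -2898/3683 + 61/(-1296) = -2898*1/3683 + 61*(-1/1296) = -2898/3683 - 61/1296 = -3980471/4773168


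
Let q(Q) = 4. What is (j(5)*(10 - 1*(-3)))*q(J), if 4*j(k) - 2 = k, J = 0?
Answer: 91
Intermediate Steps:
j(k) = 1/2 + k/4
(j(5)*(10 - 1*(-3)))*q(J) = ((1/2 + (1/4)*5)*(10 - 1*(-3)))*4 = ((1/2 + 5/4)*(10 + 3))*4 = ((7/4)*13)*4 = (91/4)*4 = 91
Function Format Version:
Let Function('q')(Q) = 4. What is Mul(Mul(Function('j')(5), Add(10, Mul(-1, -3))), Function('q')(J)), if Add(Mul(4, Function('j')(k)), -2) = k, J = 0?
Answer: 91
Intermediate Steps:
Function('j')(k) = Add(Rational(1, 2), Mul(Rational(1, 4), k))
Mul(Mul(Function('j')(5), Add(10, Mul(-1, -3))), Function('q')(J)) = Mul(Mul(Add(Rational(1, 2), Mul(Rational(1, 4), 5)), Add(10, Mul(-1, -3))), 4) = Mul(Mul(Add(Rational(1, 2), Rational(5, 4)), Add(10, 3)), 4) = Mul(Mul(Rational(7, 4), 13), 4) = Mul(Rational(91, 4), 4) = 91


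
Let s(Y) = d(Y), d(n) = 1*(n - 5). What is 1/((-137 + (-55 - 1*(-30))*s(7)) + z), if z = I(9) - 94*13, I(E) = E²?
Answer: -1/1328 ≈ -0.00075301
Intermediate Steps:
d(n) = -5 + n (d(n) = 1*(-5 + n) = -5 + n)
s(Y) = -5 + Y
z = -1141 (z = 9² - 94*13 = 81 - 1222 = -1141)
1/((-137 + (-55 - 1*(-30))*s(7)) + z) = 1/((-137 + (-55 - 1*(-30))*(-5 + 7)) - 1141) = 1/((-137 + (-55 + 30)*2) - 1141) = 1/((-137 - 25*2) - 1141) = 1/((-137 - 50) - 1141) = 1/(-187 - 1141) = 1/(-1328) = -1/1328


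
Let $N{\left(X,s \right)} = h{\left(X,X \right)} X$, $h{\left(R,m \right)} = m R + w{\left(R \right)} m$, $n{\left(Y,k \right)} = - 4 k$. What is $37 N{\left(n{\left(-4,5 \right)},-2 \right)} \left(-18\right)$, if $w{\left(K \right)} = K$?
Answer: $10656000$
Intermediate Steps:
$h{\left(R,m \right)} = 2 R m$ ($h{\left(R,m \right)} = m R + R m = R m + R m = 2 R m$)
$N{\left(X,s \right)} = 2 X^{3}$ ($N{\left(X,s \right)} = 2 X X X = 2 X^{2} X = 2 X^{3}$)
$37 N{\left(n{\left(-4,5 \right)},-2 \right)} \left(-18\right) = 37 \cdot 2 \left(\left(-4\right) 5\right)^{3} \left(-18\right) = 37 \cdot 2 \left(-20\right)^{3} \left(-18\right) = 37 \cdot 2 \left(-8000\right) \left(-18\right) = 37 \left(-16000\right) \left(-18\right) = \left(-592000\right) \left(-18\right) = 10656000$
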